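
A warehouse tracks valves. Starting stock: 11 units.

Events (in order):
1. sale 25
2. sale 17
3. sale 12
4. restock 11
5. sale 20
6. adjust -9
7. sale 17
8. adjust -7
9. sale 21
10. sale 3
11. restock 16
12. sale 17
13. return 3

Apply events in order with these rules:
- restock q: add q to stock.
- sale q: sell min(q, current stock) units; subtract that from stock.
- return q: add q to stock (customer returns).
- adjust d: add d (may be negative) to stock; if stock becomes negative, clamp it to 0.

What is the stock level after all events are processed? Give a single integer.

Processing events:
Start: stock = 11
  Event 1 (sale 25): sell min(25,11)=11. stock: 11 - 11 = 0. total_sold = 11
  Event 2 (sale 17): sell min(17,0)=0. stock: 0 - 0 = 0. total_sold = 11
  Event 3 (sale 12): sell min(12,0)=0. stock: 0 - 0 = 0. total_sold = 11
  Event 4 (restock 11): 0 + 11 = 11
  Event 5 (sale 20): sell min(20,11)=11. stock: 11 - 11 = 0. total_sold = 22
  Event 6 (adjust -9): 0 + -9 = 0 (clamped to 0)
  Event 7 (sale 17): sell min(17,0)=0. stock: 0 - 0 = 0. total_sold = 22
  Event 8 (adjust -7): 0 + -7 = 0 (clamped to 0)
  Event 9 (sale 21): sell min(21,0)=0. stock: 0 - 0 = 0. total_sold = 22
  Event 10 (sale 3): sell min(3,0)=0. stock: 0 - 0 = 0. total_sold = 22
  Event 11 (restock 16): 0 + 16 = 16
  Event 12 (sale 17): sell min(17,16)=16. stock: 16 - 16 = 0. total_sold = 38
  Event 13 (return 3): 0 + 3 = 3
Final: stock = 3, total_sold = 38

Answer: 3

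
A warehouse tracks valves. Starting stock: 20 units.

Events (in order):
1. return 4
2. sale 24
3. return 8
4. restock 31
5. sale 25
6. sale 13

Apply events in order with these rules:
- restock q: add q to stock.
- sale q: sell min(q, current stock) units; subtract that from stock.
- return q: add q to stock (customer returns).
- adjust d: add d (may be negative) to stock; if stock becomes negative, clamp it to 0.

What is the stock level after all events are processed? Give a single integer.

Answer: 1

Derivation:
Processing events:
Start: stock = 20
  Event 1 (return 4): 20 + 4 = 24
  Event 2 (sale 24): sell min(24,24)=24. stock: 24 - 24 = 0. total_sold = 24
  Event 3 (return 8): 0 + 8 = 8
  Event 4 (restock 31): 8 + 31 = 39
  Event 5 (sale 25): sell min(25,39)=25. stock: 39 - 25 = 14. total_sold = 49
  Event 6 (sale 13): sell min(13,14)=13. stock: 14 - 13 = 1. total_sold = 62
Final: stock = 1, total_sold = 62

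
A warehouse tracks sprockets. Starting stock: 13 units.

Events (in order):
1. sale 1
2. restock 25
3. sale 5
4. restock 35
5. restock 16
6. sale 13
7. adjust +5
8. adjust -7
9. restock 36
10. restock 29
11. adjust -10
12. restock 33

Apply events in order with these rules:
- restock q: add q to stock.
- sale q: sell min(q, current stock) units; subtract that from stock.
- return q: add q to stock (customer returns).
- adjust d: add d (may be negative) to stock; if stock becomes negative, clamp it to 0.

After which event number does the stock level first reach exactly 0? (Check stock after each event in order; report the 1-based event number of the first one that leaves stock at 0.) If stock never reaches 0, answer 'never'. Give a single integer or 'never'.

Answer: never

Derivation:
Processing events:
Start: stock = 13
  Event 1 (sale 1): sell min(1,13)=1. stock: 13 - 1 = 12. total_sold = 1
  Event 2 (restock 25): 12 + 25 = 37
  Event 3 (sale 5): sell min(5,37)=5. stock: 37 - 5 = 32. total_sold = 6
  Event 4 (restock 35): 32 + 35 = 67
  Event 5 (restock 16): 67 + 16 = 83
  Event 6 (sale 13): sell min(13,83)=13. stock: 83 - 13 = 70. total_sold = 19
  Event 7 (adjust +5): 70 + 5 = 75
  Event 8 (adjust -7): 75 + -7 = 68
  Event 9 (restock 36): 68 + 36 = 104
  Event 10 (restock 29): 104 + 29 = 133
  Event 11 (adjust -10): 133 + -10 = 123
  Event 12 (restock 33): 123 + 33 = 156
Final: stock = 156, total_sold = 19

Stock never reaches 0.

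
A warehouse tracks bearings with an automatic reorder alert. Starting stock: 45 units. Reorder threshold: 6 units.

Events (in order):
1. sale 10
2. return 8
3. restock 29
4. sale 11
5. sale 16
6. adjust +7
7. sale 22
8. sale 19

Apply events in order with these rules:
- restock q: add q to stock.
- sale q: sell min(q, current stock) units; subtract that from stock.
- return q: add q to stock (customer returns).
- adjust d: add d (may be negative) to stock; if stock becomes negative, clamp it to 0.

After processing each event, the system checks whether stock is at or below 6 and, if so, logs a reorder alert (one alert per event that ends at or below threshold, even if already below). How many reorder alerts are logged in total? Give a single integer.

Answer: 0

Derivation:
Processing events:
Start: stock = 45
  Event 1 (sale 10): sell min(10,45)=10. stock: 45 - 10 = 35. total_sold = 10
  Event 2 (return 8): 35 + 8 = 43
  Event 3 (restock 29): 43 + 29 = 72
  Event 4 (sale 11): sell min(11,72)=11. stock: 72 - 11 = 61. total_sold = 21
  Event 5 (sale 16): sell min(16,61)=16. stock: 61 - 16 = 45. total_sold = 37
  Event 6 (adjust +7): 45 + 7 = 52
  Event 7 (sale 22): sell min(22,52)=22. stock: 52 - 22 = 30. total_sold = 59
  Event 8 (sale 19): sell min(19,30)=19. stock: 30 - 19 = 11. total_sold = 78
Final: stock = 11, total_sold = 78

Checking against threshold 6:
  After event 1: stock=35 > 6
  After event 2: stock=43 > 6
  After event 3: stock=72 > 6
  After event 4: stock=61 > 6
  After event 5: stock=45 > 6
  After event 6: stock=52 > 6
  After event 7: stock=30 > 6
  After event 8: stock=11 > 6
Alert events: []. Count = 0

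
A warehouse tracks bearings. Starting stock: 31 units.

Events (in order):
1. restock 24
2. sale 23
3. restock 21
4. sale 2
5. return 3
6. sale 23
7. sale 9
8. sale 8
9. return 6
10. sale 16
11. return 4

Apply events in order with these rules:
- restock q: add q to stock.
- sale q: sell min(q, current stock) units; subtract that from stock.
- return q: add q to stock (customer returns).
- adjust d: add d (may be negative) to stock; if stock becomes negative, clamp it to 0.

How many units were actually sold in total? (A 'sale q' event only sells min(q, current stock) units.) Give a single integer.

Processing events:
Start: stock = 31
  Event 1 (restock 24): 31 + 24 = 55
  Event 2 (sale 23): sell min(23,55)=23. stock: 55 - 23 = 32. total_sold = 23
  Event 3 (restock 21): 32 + 21 = 53
  Event 4 (sale 2): sell min(2,53)=2. stock: 53 - 2 = 51. total_sold = 25
  Event 5 (return 3): 51 + 3 = 54
  Event 6 (sale 23): sell min(23,54)=23. stock: 54 - 23 = 31. total_sold = 48
  Event 7 (sale 9): sell min(9,31)=9. stock: 31 - 9 = 22. total_sold = 57
  Event 8 (sale 8): sell min(8,22)=8. stock: 22 - 8 = 14. total_sold = 65
  Event 9 (return 6): 14 + 6 = 20
  Event 10 (sale 16): sell min(16,20)=16. stock: 20 - 16 = 4. total_sold = 81
  Event 11 (return 4): 4 + 4 = 8
Final: stock = 8, total_sold = 81

Answer: 81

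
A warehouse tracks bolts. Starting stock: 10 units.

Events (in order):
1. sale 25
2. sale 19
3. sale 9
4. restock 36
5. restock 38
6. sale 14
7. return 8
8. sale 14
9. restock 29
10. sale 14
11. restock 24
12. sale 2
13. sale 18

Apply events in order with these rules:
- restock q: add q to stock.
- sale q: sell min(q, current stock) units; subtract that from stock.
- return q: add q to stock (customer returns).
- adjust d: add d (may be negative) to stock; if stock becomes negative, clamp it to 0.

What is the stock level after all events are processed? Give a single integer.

Answer: 73

Derivation:
Processing events:
Start: stock = 10
  Event 1 (sale 25): sell min(25,10)=10. stock: 10 - 10 = 0. total_sold = 10
  Event 2 (sale 19): sell min(19,0)=0. stock: 0 - 0 = 0. total_sold = 10
  Event 3 (sale 9): sell min(9,0)=0. stock: 0 - 0 = 0. total_sold = 10
  Event 4 (restock 36): 0 + 36 = 36
  Event 5 (restock 38): 36 + 38 = 74
  Event 6 (sale 14): sell min(14,74)=14. stock: 74 - 14 = 60. total_sold = 24
  Event 7 (return 8): 60 + 8 = 68
  Event 8 (sale 14): sell min(14,68)=14. stock: 68 - 14 = 54. total_sold = 38
  Event 9 (restock 29): 54 + 29 = 83
  Event 10 (sale 14): sell min(14,83)=14. stock: 83 - 14 = 69. total_sold = 52
  Event 11 (restock 24): 69 + 24 = 93
  Event 12 (sale 2): sell min(2,93)=2. stock: 93 - 2 = 91. total_sold = 54
  Event 13 (sale 18): sell min(18,91)=18. stock: 91 - 18 = 73. total_sold = 72
Final: stock = 73, total_sold = 72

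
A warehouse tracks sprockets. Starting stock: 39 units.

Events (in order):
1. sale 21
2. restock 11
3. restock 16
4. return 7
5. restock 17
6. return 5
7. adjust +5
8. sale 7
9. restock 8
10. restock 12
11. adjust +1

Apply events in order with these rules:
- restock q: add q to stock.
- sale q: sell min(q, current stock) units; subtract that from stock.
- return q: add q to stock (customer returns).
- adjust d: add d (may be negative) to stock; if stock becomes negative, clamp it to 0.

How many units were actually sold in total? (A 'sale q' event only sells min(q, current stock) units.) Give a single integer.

Processing events:
Start: stock = 39
  Event 1 (sale 21): sell min(21,39)=21. stock: 39 - 21 = 18. total_sold = 21
  Event 2 (restock 11): 18 + 11 = 29
  Event 3 (restock 16): 29 + 16 = 45
  Event 4 (return 7): 45 + 7 = 52
  Event 5 (restock 17): 52 + 17 = 69
  Event 6 (return 5): 69 + 5 = 74
  Event 7 (adjust +5): 74 + 5 = 79
  Event 8 (sale 7): sell min(7,79)=7. stock: 79 - 7 = 72. total_sold = 28
  Event 9 (restock 8): 72 + 8 = 80
  Event 10 (restock 12): 80 + 12 = 92
  Event 11 (adjust +1): 92 + 1 = 93
Final: stock = 93, total_sold = 28

Answer: 28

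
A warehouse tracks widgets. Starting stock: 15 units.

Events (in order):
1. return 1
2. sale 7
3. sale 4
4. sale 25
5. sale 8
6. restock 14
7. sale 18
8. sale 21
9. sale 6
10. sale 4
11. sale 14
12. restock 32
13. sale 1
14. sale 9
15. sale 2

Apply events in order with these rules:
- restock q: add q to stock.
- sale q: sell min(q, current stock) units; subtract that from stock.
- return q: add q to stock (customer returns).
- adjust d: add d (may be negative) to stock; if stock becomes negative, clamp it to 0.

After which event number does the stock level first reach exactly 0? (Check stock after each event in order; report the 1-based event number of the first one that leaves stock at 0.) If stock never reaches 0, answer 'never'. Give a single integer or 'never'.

Answer: 4

Derivation:
Processing events:
Start: stock = 15
  Event 1 (return 1): 15 + 1 = 16
  Event 2 (sale 7): sell min(7,16)=7. stock: 16 - 7 = 9. total_sold = 7
  Event 3 (sale 4): sell min(4,9)=4. stock: 9 - 4 = 5. total_sold = 11
  Event 4 (sale 25): sell min(25,5)=5. stock: 5 - 5 = 0. total_sold = 16
  Event 5 (sale 8): sell min(8,0)=0. stock: 0 - 0 = 0. total_sold = 16
  Event 6 (restock 14): 0 + 14 = 14
  Event 7 (sale 18): sell min(18,14)=14. stock: 14 - 14 = 0. total_sold = 30
  Event 8 (sale 21): sell min(21,0)=0. stock: 0 - 0 = 0. total_sold = 30
  Event 9 (sale 6): sell min(6,0)=0. stock: 0 - 0 = 0. total_sold = 30
  Event 10 (sale 4): sell min(4,0)=0. stock: 0 - 0 = 0. total_sold = 30
  Event 11 (sale 14): sell min(14,0)=0. stock: 0 - 0 = 0. total_sold = 30
  Event 12 (restock 32): 0 + 32 = 32
  Event 13 (sale 1): sell min(1,32)=1. stock: 32 - 1 = 31. total_sold = 31
  Event 14 (sale 9): sell min(9,31)=9. stock: 31 - 9 = 22. total_sold = 40
  Event 15 (sale 2): sell min(2,22)=2. stock: 22 - 2 = 20. total_sold = 42
Final: stock = 20, total_sold = 42

First zero at event 4.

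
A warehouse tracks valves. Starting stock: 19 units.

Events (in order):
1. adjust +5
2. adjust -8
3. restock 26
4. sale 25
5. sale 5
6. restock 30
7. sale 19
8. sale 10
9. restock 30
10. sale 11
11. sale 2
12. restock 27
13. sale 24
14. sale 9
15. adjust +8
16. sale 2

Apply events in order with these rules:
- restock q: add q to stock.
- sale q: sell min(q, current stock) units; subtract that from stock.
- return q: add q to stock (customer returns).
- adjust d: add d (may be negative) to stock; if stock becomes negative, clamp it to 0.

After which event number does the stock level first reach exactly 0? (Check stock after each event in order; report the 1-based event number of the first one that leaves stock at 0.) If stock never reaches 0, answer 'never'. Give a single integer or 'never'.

Answer: never

Derivation:
Processing events:
Start: stock = 19
  Event 1 (adjust +5): 19 + 5 = 24
  Event 2 (adjust -8): 24 + -8 = 16
  Event 3 (restock 26): 16 + 26 = 42
  Event 4 (sale 25): sell min(25,42)=25. stock: 42 - 25 = 17. total_sold = 25
  Event 5 (sale 5): sell min(5,17)=5. stock: 17 - 5 = 12. total_sold = 30
  Event 6 (restock 30): 12 + 30 = 42
  Event 7 (sale 19): sell min(19,42)=19. stock: 42 - 19 = 23. total_sold = 49
  Event 8 (sale 10): sell min(10,23)=10. stock: 23 - 10 = 13. total_sold = 59
  Event 9 (restock 30): 13 + 30 = 43
  Event 10 (sale 11): sell min(11,43)=11. stock: 43 - 11 = 32. total_sold = 70
  Event 11 (sale 2): sell min(2,32)=2. stock: 32 - 2 = 30. total_sold = 72
  Event 12 (restock 27): 30 + 27 = 57
  Event 13 (sale 24): sell min(24,57)=24. stock: 57 - 24 = 33. total_sold = 96
  Event 14 (sale 9): sell min(9,33)=9. stock: 33 - 9 = 24. total_sold = 105
  Event 15 (adjust +8): 24 + 8 = 32
  Event 16 (sale 2): sell min(2,32)=2. stock: 32 - 2 = 30. total_sold = 107
Final: stock = 30, total_sold = 107

Stock never reaches 0.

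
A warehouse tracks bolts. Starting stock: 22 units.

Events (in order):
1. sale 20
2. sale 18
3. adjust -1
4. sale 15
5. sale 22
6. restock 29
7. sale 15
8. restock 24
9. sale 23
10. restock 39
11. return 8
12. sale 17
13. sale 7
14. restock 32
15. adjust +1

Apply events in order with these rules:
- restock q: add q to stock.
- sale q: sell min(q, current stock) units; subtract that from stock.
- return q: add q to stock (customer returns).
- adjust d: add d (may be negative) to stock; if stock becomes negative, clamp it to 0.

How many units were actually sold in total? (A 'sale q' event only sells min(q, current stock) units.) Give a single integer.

Answer: 84

Derivation:
Processing events:
Start: stock = 22
  Event 1 (sale 20): sell min(20,22)=20. stock: 22 - 20 = 2. total_sold = 20
  Event 2 (sale 18): sell min(18,2)=2. stock: 2 - 2 = 0. total_sold = 22
  Event 3 (adjust -1): 0 + -1 = 0 (clamped to 0)
  Event 4 (sale 15): sell min(15,0)=0. stock: 0 - 0 = 0. total_sold = 22
  Event 5 (sale 22): sell min(22,0)=0. stock: 0 - 0 = 0. total_sold = 22
  Event 6 (restock 29): 0 + 29 = 29
  Event 7 (sale 15): sell min(15,29)=15. stock: 29 - 15 = 14. total_sold = 37
  Event 8 (restock 24): 14 + 24 = 38
  Event 9 (sale 23): sell min(23,38)=23. stock: 38 - 23 = 15. total_sold = 60
  Event 10 (restock 39): 15 + 39 = 54
  Event 11 (return 8): 54 + 8 = 62
  Event 12 (sale 17): sell min(17,62)=17. stock: 62 - 17 = 45. total_sold = 77
  Event 13 (sale 7): sell min(7,45)=7. stock: 45 - 7 = 38. total_sold = 84
  Event 14 (restock 32): 38 + 32 = 70
  Event 15 (adjust +1): 70 + 1 = 71
Final: stock = 71, total_sold = 84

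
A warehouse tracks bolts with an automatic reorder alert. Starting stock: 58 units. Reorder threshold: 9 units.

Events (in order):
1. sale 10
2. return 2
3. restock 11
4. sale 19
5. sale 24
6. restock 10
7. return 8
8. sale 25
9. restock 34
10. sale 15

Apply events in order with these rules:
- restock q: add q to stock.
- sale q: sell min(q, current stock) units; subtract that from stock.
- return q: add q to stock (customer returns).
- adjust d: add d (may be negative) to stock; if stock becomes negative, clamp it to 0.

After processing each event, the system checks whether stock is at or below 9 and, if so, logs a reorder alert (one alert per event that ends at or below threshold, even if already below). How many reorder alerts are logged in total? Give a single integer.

Processing events:
Start: stock = 58
  Event 1 (sale 10): sell min(10,58)=10. stock: 58 - 10 = 48. total_sold = 10
  Event 2 (return 2): 48 + 2 = 50
  Event 3 (restock 11): 50 + 11 = 61
  Event 4 (sale 19): sell min(19,61)=19. stock: 61 - 19 = 42. total_sold = 29
  Event 5 (sale 24): sell min(24,42)=24. stock: 42 - 24 = 18. total_sold = 53
  Event 6 (restock 10): 18 + 10 = 28
  Event 7 (return 8): 28 + 8 = 36
  Event 8 (sale 25): sell min(25,36)=25. stock: 36 - 25 = 11. total_sold = 78
  Event 9 (restock 34): 11 + 34 = 45
  Event 10 (sale 15): sell min(15,45)=15. stock: 45 - 15 = 30. total_sold = 93
Final: stock = 30, total_sold = 93

Checking against threshold 9:
  After event 1: stock=48 > 9
  After event 2: stock=50 > 9
  After event 3: stock=61 > 9
  After event 4: stock=42 > 9
  After event 5: stock=18 > 9
  After event 6: stock=28 > 9
  After event 7: stock=36 > 9
  After event 8: stock=11 > 9
  After event 9: stock=45 > 9
  After event 10: stock=30 > 9
Alert events: []. Count = 0

Answer: 0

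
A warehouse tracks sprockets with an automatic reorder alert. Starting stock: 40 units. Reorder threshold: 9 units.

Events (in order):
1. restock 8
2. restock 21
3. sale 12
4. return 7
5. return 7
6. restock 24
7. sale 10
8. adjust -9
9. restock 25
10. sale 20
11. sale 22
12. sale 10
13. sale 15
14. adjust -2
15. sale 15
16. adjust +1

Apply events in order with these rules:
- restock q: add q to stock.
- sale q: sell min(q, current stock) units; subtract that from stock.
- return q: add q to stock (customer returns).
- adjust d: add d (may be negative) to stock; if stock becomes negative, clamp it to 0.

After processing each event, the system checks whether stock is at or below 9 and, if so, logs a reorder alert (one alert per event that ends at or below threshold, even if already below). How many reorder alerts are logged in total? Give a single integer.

Answer: 0

Derivation:
Processing events:
Start: stock = 40
  Event 1 (restock 8): 40 + 8 = 48
  Event 2 (restock 21): 48 + 21 = 69
  Event 3 (sale 12): sell min(12,69)=12. stock: 69 - 12 = 57. total_sold = 12
  Event 4 (return 7): 57 + 7 = 64
  Event 5 (return 7): 64 + 7 = 71
  Event 6 (restock 24): 71 + 24 = 95
  Event 7 (sale 10): sell min(10,95)=10. stock: 95 - 10 = 85. total_sold = 22
  Event 8 (adjust -9): 85 + -9 = 76
  Event 9 (restock 25): 76 + 25 = 101
  Event 10 (sale 20): sell min(20,101)=20. stock: 101 - 20 = 81. total_sold = 42
  Event 11 (sale 22): sell min(22,81)=22. stock: 81 - 22 = 59. total_sold = 64
  Event 12 (sale 10): sell min(10,59)=10. stock: 59 - 10 = 49. total_sold = 74
  Event 13 (sale 15): sell min(15,49)=15. stock: 49 - 15 = 34. total_sold = 89
  Event 14 (adjust -2): 34 + -2 = 32
  Event 15 (sale 15): sell min(15,32)=15. stock: 32 - 15 = 17. total_sold = 104
  Event 16 (adjust +1): 17 + 1 = 18
Final: stock = 18, total_sold = 104

Checking against threshold 9:
  After event 1: stock=48 > 9
  After event 2: stock=69 > 9
  After event 3: stock=57 > 9
  After event 4: stock=64 > 9
  After event 5: stock=71 > 9
  After event 6: stock=95 > 9
  After event 7: stock=85 > 9
  After event 8: stock=76 > 9
  After event 9: stock=101 > 9
  After event 10: stock=81 > 9
  After event 11: stock=59 > 9
  After event 12: stock=49 > 9
  After event 13: stock=34 > 9
  After event 14: stock=32 > 9
  After event 15: stock=17 > 9
  After event 16: stock=18 > 9
Alert events: []. Count = 0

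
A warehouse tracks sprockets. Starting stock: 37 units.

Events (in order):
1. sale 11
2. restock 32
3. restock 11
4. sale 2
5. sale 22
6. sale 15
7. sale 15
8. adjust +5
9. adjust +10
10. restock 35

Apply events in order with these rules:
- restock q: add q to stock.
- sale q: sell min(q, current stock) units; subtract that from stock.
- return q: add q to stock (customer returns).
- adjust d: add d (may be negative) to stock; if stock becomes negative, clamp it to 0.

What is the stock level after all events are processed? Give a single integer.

Answer: 65

Derivation:
Processing events:
Start: stock = 37
  Event 1 (sale 11): sell min(11,37)=11. stock: 37 - 11 = 26. total_sold = 11
  Event 2 (restock 32): 26 + 32 = 58
  Event 3 (restock 11): 58 + 11 = 69
  Event 4 (sale 2): sell min(2,69)=2. stock: 69 - 2 = 67. total_sold = 13
  Event 5 (sale 22): sell min(22,67)=22. stock: 67 - 22 = 45. total_sold = 35
  Event 6 (sale 15): sell min(15,45)=15. stock: 45 - 15 = 30. total_sold = 50
  Event 7 (sale 15): sell min(15,30)=15. stock: 30 - 15 = 15. total_sold = 65
  Event 8 (adjust +5): 15 + 5 = 20
  Event 9 (adjust +10): 20 + 10 = 30
  Event 10 (restock 35): 30 + 35 = 65
Final: stock = 65, total_sold = 65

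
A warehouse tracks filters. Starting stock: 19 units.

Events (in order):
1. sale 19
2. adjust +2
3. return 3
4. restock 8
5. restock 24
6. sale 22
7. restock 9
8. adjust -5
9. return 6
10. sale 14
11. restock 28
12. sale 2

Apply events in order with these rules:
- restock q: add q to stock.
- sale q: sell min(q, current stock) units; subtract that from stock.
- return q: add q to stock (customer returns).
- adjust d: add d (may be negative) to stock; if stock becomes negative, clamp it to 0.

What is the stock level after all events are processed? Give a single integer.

Processing events:
Start: stock = 19
  Event 1 (sale 19): sell min(19,19)=19. stock: 19 - 19 = 0. total_sold = 19
  Event 2 (adjust +2): 0 + 2 = 2
  Event 3 (return 3): 2 + 3 = 5
  Event 4 (restock 8): 5 + 8 = 13
  Event 5 (restock 24): 13 + 24 = 37
  Event 6 (sale 22): sell min(22,37)=22. stock: 37 - 22 = 15. total_sold = 41
  Event 7 (restock 9): 15 + 9 = 24
  Event 8 (adjust -5): 24 + -5 = 19
  Event 9 (return 6): 19 + 6 = 25
  Event 10 (sale 14): sell min(14,25)=14. stock: 25 - 14 = 11. total_sold = 55
  Event 11 (restock 28): 11 + 28 = 39
  Event 12 (sale 2): sell min(2,39)=2. stock: 39 - 2 = 37. total_sold = 57
Final: stock = 37, total_sold = 57

Answer: 37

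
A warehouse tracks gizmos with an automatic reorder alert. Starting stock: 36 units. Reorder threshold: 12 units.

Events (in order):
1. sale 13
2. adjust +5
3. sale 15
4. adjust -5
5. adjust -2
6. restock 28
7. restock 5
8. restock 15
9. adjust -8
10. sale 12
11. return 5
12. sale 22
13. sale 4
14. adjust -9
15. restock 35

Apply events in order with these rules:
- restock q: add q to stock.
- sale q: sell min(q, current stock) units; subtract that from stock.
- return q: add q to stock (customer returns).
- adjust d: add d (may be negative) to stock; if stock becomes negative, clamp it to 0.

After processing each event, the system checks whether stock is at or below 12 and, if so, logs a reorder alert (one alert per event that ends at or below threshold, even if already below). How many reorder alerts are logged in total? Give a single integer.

Answer: 3

Derivation:
Processing events:
Start: stock = 36
  Event 1 (sale 13): sell min(13,36)=13. stock: 36 - 13 = 23. total_sold = 13
  Event 2 (adjust +5): 23 + 5 = 28
  Event 3 (sale 15): sell min(15,28)=15. stock: 28 - 15 = 13. total_sold = 28
  Event 4 (adjust -5): 13 + -5 = 8
  Event 5 (adjust -2): 8 + -2 = 6
  Event 6 (restock 28): 6 + 28 = 34
  Event 7 (restock 5): 34 + 5 = 39
  Event 8 (restock 15): 39 + 15 = 54
  Event 9 (adjust -8): 54 + -8 = 46
  Event 10 (sale 12): sell min(12,46)=12. stock: 46 - 12 = 34. total_sold = 40
  Event 11 (return 5): 34 + 5 = 39
  Event 12 (sale 22): sell min(22,39)=22. stock: 39 - 22 = 17. total_sold = 62
  Event 13 (sale 4): sell min(4,17)=4. stock: 17 - 4 = 13. total_sold = 66
  Event 14 (adjust -9): 13 + -9 = 4
  Event 15 (restock 35): 4 + 35 = 39
Final: stock = 39, total_sold = 66

Checking against threshold 12:
  After event 1: stock=23 > 12
  After event 2: stock=28 > 12
  After event 3: stock=13 > 12
  After event 4: stock=8 <= 12 -> ALERT
  After event 5: stock=6 <= 12 -> ALERT
  After event 6: stock=34 > 12
  After event 7: stock=39 > 12
  After event 8: stock=54 > 12
  After event 9: stock=46 > 12
  After event 10: stock=34 > 12
  After event 11: stock=39 > 12
  After event 12: stock=17 > 12
  After event 13: stock=13 > 12
  After event 14: stock=4 <= 12 -> ALERT
  After event 15: stock=39 > 12
Alert events: [4, 5, 14]. Count = 3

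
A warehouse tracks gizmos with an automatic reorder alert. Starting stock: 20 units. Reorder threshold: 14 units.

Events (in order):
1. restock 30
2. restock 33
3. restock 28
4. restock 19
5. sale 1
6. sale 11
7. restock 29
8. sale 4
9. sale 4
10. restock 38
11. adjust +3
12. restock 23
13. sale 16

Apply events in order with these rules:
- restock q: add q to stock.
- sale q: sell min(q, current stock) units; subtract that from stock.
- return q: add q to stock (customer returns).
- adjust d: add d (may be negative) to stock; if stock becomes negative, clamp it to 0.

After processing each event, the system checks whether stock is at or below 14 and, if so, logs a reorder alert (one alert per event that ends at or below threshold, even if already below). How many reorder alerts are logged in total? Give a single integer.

Answer: 0

Derivation:
Processing events:
Start: stock = 20
  Event 1 (restock 30): 20 + 30 = 50
  Event 2 (restock 33): 50 + 33 = 83
  Event 3 (restock 28): 83 + 28 = 111
  Event 4 (restock 19): 111 + 19 = 130
  Event 5 (sale 1): sell min(1,130)=1. stock: 130 - 1 = 129. total_sold = 1
  Event 6 (sale 11): sell min(11,129)=11. stock: 129 - 11 = 118. total_sold = 12
  Event 7 (restock 29): 118 + 29 = 147
  Event 8 (sale 4): sell min(4,147)=4. stock: 147 - 4 = 143. total_sold = 16
  Event 9 (sale 4): sell min(4,143)=4. stock: 143 - 4 = 139. total_sold = 20
  Event 10 (restock 38): 139 + 38 = 177
  Event 11 (adjust +3): 177 + 3 = 180
  Event 12 (restock 23): 180 + 23 = 203
  Event 13 (sale 16): sell min(16,203)=16. stock: 203 - 16 = 187. total_sold = 36
Final: stock = 187, total_sold = 36

Checking against threshold 14:
  After event 1: stock=50 > 14
  After event 2: stock=83 > 14
  After event 3: stock=111 > 14
  After event 4: stock=130 > 14
  After event 5: stock=129 > 14
  After event 6: stock=118 > 14
  After event 7: stock=147 > 14
  After event 8: stock=143 > 14
  After event 9: stock=139 > 14
  After event 10: stock=177 > 14
  After event 11: stock=180 > 14
  After event 12: stock=203 > 14
  After event 13: stock=187 > 14
Alert events: []. Count = 0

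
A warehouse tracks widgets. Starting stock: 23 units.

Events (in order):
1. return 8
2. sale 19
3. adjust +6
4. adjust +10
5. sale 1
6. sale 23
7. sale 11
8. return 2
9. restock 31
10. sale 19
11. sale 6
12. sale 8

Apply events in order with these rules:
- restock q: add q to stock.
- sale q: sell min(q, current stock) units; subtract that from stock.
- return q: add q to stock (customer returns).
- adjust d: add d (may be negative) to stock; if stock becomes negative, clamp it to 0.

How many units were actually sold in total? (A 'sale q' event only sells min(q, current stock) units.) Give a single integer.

Answer: 80

Derivation:
Processing events:
Start: stock = 23
  Event 1 (return 8): 23 + 8 = 31
  Event 2 (sale 19): sell min(19,31)=19. stock: 31 - 19 = 12. total_sold = 19
  Event 3 (adjust +6): 12 + 6 = 18
  Event 4 (adjust +10): 18 + 10 = 28
  Event 5 (sale 1): sell min(1,28)=1. stock: 28 - 1 = 27. total_sold = 20
  Event 6 (sale 23): sell min(23,27)=23. stock: 27 - 23 = 4. total_sold = 43
  Event 7 (sale 11): sell min(11,4)=4. stock: 4 - 4 = 0. total_sold = 47
  Event 8 (return 2): 0 + 2 = 2
  Event 9 (restock 31): 2 + 31 = 33
  Event 10 (sale 19): sell min(19,33)=19. stock: 33 - 19 = 14. total_sold = 66
  Event 11 (sale 6): sell min(6,14)=6. stock: 14 - 6 = 8. total_sold = 72
  Event 12 (sale 8): sell min(8,8)=8. stock: 8 - 8 = 0. total_sold = 80
Final: stock = 0, total_sold = 80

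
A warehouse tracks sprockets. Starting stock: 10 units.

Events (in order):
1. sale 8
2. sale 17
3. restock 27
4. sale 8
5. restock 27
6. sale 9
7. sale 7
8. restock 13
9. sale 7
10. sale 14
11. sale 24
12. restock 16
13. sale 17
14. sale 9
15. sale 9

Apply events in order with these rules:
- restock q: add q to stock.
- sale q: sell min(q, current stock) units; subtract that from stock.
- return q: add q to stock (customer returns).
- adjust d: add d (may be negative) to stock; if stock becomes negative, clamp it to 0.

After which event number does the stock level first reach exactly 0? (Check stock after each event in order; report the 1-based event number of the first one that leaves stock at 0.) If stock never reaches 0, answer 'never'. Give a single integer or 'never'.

Processing events:
Start: stock = 10
  Event 1 (sale 8): sell min(8,10)=8. stock: 10 - 8 = 2. total_sold = 8
  Event 2 (sale 17): sell min(17,2)=2. stock: 2 - 2 = 0. total_sold = 10
  Event 3 (restock 27): 0 + 27 = 27
  Event 4 (sale 8): sell min(8,27)=8. stock: 27 - 8 = 19. total_sold = 18
  Event 5 (restock 27): 19 + 27 = 46
  Event 6 (sale 9): sell min(9,46)=9. stock: 46 - 9 = 37. total_sold = 27
  Event 7 (sale 7): sell min(7,37)=7. stock: 37 - 7 = 30. total_sold = 34
  Event 8 (restock 13): 30 + 13 = 43
  Event 9 (sale 7): sell min(7,43)=7. stock: 43 - 7 = 36. total_sold = 41
  Event 10 (sale 14): sell min(14,36)=14. stock: 36 - 14 = 22. total_sold = 55
  Event 11 (sale 24): sell min(24,22)=22. stock: 22 - 22 = 0. total_sold = 77
  Event 12 (restock 16): 0 + 16 = 16
  Event 13 (sale 17): sell min(17,16)=16. stock: 16 - 16 = 0. total_sold = 93
  Event 14 (sale 9): sell min(9,0)=0. stock: 0 - 0 = 0. total_sold = 93
  Event 15 (sale 9): sell min(9,0)=0. stock: 0 - 0 = 0. total_sold = 93
Final: stock = 0, total_sold = 93

First zero at event 2.

Answer: 2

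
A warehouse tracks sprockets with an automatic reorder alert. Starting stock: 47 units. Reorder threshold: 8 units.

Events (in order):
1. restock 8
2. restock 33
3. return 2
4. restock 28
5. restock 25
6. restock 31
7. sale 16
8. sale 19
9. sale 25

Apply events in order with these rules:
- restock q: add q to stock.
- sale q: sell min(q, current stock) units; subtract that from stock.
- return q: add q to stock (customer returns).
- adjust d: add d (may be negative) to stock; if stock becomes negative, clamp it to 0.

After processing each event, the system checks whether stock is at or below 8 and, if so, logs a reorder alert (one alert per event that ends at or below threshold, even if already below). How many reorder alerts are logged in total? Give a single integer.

Answer: 0

Derivation:
Processing events:
Start: stock = 47
  Event 1 (restock 8): 47 + 8 = 55
  Event 2 (restock 33): 55 + 33 = 88
  Event 3 (return 2): 88 + 2 = 90
  Event 4 (restock 28): 90 + 28 = 118
  Event 5 (restock 25): 118 + 25 = 143
  Event 6 (restock 31): 143 + 31 = 174
  Event 7 (sale 16): sell min(16,174)=16. stock: 174 - 16 = 158. total_sold = 16
  Event 8 (sale 19): sell min(19,158)=19. stock: 158 - 19 = 139. total_sold = 35
  Event 9 (sale 25): sell min(25,139)=25. stock: 139 - 25 = 114. total_sold = 60
Final: stock = 114, total_sold = 60

Checking against threshold 8:
  After event 1: stock=55 > 8
  After event 2: stock=88 > 8
  After event 3: stock=90 > 8
  After event 4: stock=118 > 8
  After event 5: stock=143 > 8
  After event 6: stock=174 > 8
  After event 7: stock=158 > 8
  After event 8: stock=139 > 8
  After event 9: stock=114 > 8
Alert events: []. Count = 0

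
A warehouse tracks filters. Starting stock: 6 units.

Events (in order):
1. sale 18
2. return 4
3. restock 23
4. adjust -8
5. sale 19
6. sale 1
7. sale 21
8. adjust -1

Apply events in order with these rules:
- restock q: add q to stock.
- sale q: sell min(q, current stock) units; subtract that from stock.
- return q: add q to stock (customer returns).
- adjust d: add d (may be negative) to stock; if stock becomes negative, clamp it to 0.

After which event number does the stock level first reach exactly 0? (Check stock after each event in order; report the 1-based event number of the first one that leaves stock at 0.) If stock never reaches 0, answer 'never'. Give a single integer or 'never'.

Answer: 1

Derivation:
Processing events:
Start: stock = 6
  Event 1 (sale 18): sell min(18,6)=6. stock: 6 - 6 = 0. total_sold = 6
  Event 2 (return 4): 0 + 4 = 4
  Event 3 (restock 23): 4 + 23 = 27
  Event 4 (adjust -8): 27 + -8 = 19
  Event 5 (sale 19): sell min(19,19)=19. stock: 19 - 19 = 0. total_sold = 25
  Event 6 (sale 1): sell min(1,0)=0. stock: 0 - 0 = 0. total_sold = 25
  Event 7 (sale 21): sell min(21,0)=0. stock: 0 - 0 = 0. total_sold = 25
  Event 8 (adjust -1): 0 + -1 = 0 (clamped to 0)
Final: stock = 0, total_sold = 25

First zero at event 1.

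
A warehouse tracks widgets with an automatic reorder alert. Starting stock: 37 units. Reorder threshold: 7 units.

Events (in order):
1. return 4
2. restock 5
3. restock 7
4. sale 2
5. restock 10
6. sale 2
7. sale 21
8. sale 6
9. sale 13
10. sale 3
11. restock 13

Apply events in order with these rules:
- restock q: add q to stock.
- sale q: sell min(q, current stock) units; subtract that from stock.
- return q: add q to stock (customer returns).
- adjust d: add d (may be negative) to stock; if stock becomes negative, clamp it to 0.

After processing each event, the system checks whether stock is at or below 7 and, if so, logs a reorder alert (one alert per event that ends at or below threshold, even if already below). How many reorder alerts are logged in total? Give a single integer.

Answer: 0

Derivation:
Processing events:
Start: stock = 37
  Event 1 (return 4): 37 + 4 = 41
  Event 2 (restock 5): 41 + 5 = 46
  Event 3 (restock 7): 46 + 7 = 53
  Event 4 (sale 2): sell min(2,53)=2. stock: 53 - 2 = 51. total_sold = 2
  Event 5 (restock 10): 51 + 10 = 61
  Event 6 (sale 2): sell min(2,61)=2. stock: 61 - 2 = 59. total_sold = 4
  Event 7 (sale 21): sell min(21,59)=21. stock: 59 - 21 = 38. total_sold = 25
  Event 8 (sale 6): sell min(6,38)=6. stock: 38 - 6 = 32. total_sold = 31
  Event 9 (sale 13): sell min(13,32)=13. stock: 32 - 13 = 19. total_sold = 44
  Event 10 (sale 3): sell min(3,19)=3. stock: 19 - 3 = 16. total_sold = 47
  Event 11 (restock 13): 16 + 13 = 29
Final: stock = 29, total_sold = 47

Checking against threshold 7:
  After event 1: stock=41 > 7
  After event 2: stock=46 > 7
  After event 3: stock=53 > 7
  After event 4: stock=51 > 7
  After event 5: stock=61 > 7
  After event 6: stock=59 > 7
  After event 7: stock=38 > 7
  After event 8: stock=32 > 7
  After event 9: stock=19 > 7
  After event 10: stock=16 > 7
  After event 11: stock=29 > 7
Alert events: []. Count = 0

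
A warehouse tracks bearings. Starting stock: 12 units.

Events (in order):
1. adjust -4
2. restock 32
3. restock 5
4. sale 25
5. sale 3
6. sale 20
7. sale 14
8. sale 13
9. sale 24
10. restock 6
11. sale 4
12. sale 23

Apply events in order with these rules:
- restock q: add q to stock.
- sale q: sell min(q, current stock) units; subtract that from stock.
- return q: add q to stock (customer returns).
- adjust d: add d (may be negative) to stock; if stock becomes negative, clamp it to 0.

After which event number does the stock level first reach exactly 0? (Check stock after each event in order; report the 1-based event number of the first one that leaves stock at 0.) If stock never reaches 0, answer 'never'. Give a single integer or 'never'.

Answer: 6

Derivation:
Processing events:
Start: stock = 12
  Event 1 (adjust -4): 12 + -4 = 8
  Event 2 (restock 32): 8 + 32 = 40
  Event 3 (restock 5): 40 + 5 = 45
  Event 4 (sale 25): sell min(25,45)=25. stock: 45 - 25 = 20. total_sold = 25
  Event 5 (sale 3): sell min(3,20)=3. stock: 20 - 3 = 17. total_sold = 28
  Event 6 (sale 20): sell min(20,17)=17. stock: 17 - 17 = 0. total_sold = 45
  Event 7 (sale 14): sell min(14,0)=0. stock: 0 - 0 = 0. total_sold = 45
  Event 8 (sale 13): sell min(13,0)=0. stock: 0 - 0 = 0. total_sold = 45
  Event 9 (sale 24): sell min(24,0)=0. stock: 0 - 0 = 0. total_sold = 45
  Event 10 (restock 6): 0 + 6 = 6
  Event 11 (sale 4): sell min(4,6)=4. stock: 6 - 4 = 2. total_sold = 49
  Event 12 (sale 23): sell min(23,2)=2. stock: 2 - 2 = 0. total_sold = 51
Final: stock = 0, total_sold = 51

First zero at event 6.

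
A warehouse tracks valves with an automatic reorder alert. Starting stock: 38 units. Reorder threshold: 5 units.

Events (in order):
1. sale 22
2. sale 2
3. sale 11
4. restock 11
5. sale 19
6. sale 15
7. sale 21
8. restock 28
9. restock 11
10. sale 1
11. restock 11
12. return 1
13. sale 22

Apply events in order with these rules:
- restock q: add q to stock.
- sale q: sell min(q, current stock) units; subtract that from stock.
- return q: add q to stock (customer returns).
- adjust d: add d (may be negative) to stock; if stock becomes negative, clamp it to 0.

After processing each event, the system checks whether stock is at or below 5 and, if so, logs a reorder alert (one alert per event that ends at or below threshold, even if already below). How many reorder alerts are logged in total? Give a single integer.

Processing events:
Start: stock = 38
  Event 1 (sale 22): sell min(22,38)=22. stock: 38 - 22 = 16. total_sold = 22
  Event 2 (sale 2): sell min(2,16)=2. stock: 16 - 2 = 14. total_sold = 24
  Event 3 (sale 11): sell min(11,14)=11. stock: 14 - 11 = 3. total_sold = 35
  Event 4 (restock 11): 3 + 11 = 14
  Event 5 (sale 19): sell min(19,14)=14. stock: 14 - 14 = 0. total_sold = 49
  Event 6 (sale 15): sell min(15,0)=0. stock: 0 - 0 = 0. total_sold = 49
  Event 7 (sale 21): sell min(21,0)=0. stock: 0 - 0 = 0. total_sold = 49
  Event 8 (restock 28): 0 + 28 = 28
  Event 9 (restock 11): 28 + 11 = 39
  Event 10 (sale 1): sell min(1,39)=1. stock: 39 - 1 = 38. total_sold = 50
  Event 11 (restock 11): 38 + 11 = 49
  Event 12 (return 1): 49 + 1 = 50
  Event 13 (sale 22): sell min(22,50)=22. stock: 50 - 22 = 28. total_sold = 72
Final: stock = 28, total_sold = 72

Checking against threshold 5:
  After event 1: stock=16 > 5
  After event 2: stock=14 > 5
  After event 3: stock=3 <= 5 -> ALERT
  After event 4: stock=14 > 5
  After event 5: stock=0 <= 5 -> ALERT
  After event 6: stock=0 <= 5 -> ALERT
  After event 7: stock=0 <= 5 -> ALERT
  After event 8: stock=28 > 5
  After event 9: stock=39 > 5
  After event 10: stock=38 > 5
  After event 11: stock=49 > 5
  After event 12: stock=50 > 5
  After event 13: stock=28 > 5
Alert events: [3, 5, 6, 7]. Count = 4

Answer: 4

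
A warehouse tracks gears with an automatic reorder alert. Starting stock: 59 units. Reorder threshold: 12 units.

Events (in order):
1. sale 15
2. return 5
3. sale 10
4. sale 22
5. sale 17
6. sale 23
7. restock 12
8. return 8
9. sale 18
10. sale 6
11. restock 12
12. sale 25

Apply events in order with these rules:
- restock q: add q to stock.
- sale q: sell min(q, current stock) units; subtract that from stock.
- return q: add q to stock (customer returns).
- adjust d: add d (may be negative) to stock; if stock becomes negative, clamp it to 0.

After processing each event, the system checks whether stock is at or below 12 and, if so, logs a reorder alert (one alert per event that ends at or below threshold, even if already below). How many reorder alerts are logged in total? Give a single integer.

Processing events:
Start: stock = 59
  Event 1 (sale 15): sell min(15,59)=15. stock: 59 - 15 = 44. total_sold = 15
  Event 2 (return 5): 44 + 5 = 49
  Event 3 (sale 10): sell min(10,49)=10. stock: 49 - 10 = 39. total_sold = 25
  Event 4 (sale 22): sell min(22,39)=22. stock: 39 - 22 = 17. total_sold = 47
  Event 5 (sale 17): sell min(17,17)=17. stock: 17 - 17 = 0. total_sold = 64
  Event 6 (sale 23): sell min(23,0)=0. stock: 0 - 0 = 0. total_sold = 64
  Event 7 (restock 12): 0 + 12 = 12
  Event 8 (return 8): 12 + 8 = 20
  Event 9 (sale 18): sell min(18,20)=18. stock: 20 - 18 = 2. total_sold = 82
  Event 10 (sale 6): sell min(6,2)=2. stock: 2 - 2 = 0. total_sold = 84
  Event 11 (restock 12): 0 + 12 = 12
  Event 12 (sale 25): sell min(25,12)=12. stock: 12 - 12 = 0. total_sold = 96
Final: stock = 0, total_sold = 96

Checking against threshold 12:
  After event 1: stock=44 > 12
  After event 2: stock=49 > 12
  After event 3: stock=39 > 12
  After event 4: stock=17 > 12
  After event 5: stock=0 <= 12 -> ALERT
  After event 6: stock=0 <= 12 -> ALERT
  After event 7: stock=12 <= 12 -> ALERT
  After event 8: stock=20 > 12
  After event 9: stock=2 <= 12 -> ALERT
  After event 10: stock=0 <= 12 -> ALERT
  After event 11: stock=12 <= 12 -> ALERT
  After event 12: stock=0 <= 12 -> ALERT
Alert events: [5, 6, 7, 9, 10, 11, 12]. Count = 7

Answer: 7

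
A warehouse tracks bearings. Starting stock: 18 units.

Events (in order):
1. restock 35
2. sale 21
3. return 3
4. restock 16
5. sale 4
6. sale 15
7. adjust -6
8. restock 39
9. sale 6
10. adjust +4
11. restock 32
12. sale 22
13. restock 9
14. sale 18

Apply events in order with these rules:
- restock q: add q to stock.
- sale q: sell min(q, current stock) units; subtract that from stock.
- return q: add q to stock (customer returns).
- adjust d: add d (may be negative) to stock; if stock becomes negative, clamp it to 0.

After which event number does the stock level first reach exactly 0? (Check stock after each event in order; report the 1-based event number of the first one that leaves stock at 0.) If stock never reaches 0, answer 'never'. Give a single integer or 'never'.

Processing events:
Start: stock = 18
  Event 1 (restock 35): 18 + 35 = 53
  Event 2 (sale 21): sell min(21,53)=21. stock: 53 - 21 = 32. total_sold = 21
  Event 3 (return 3): 32 + 3 = 35
  Event 4 (restock 16): 35 + 16 = 51
  Event 5 (sale 4): sell min(4,51)=4. stock: 51 - 4 = 47. total_sold = 25
  Event 6 (sale 15): sell min(15,47)=15. stock: 47 - 15 = 32. total_sold = 40
  Event 7 (adjust -6): 32 + -6 = 26
  Event 8 (restock 39): 26 + 39 = 65
  Event 9 (sale 6): sell min(6,65)=6. stock: 65 - 6 = 59. total_sold = 46
  Event 10 (adjust +4): 59 + 4 = 63
  Event 11 (restock 32): 63 + 32 = 95
  Event 12 (sale 22): sell min(22,95)=22. stock: 95 - 22 = 73. total_sold = 68
  Event 13 (restock 9): 73 + 9 = 82
  Event 14 (sale 18): sell min(18,82)=18. stock: 82 - 18 = 64. total_sold = 86
Final: stock = 64, total_sold = 86

Stock never reaches 0.

Answer: never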